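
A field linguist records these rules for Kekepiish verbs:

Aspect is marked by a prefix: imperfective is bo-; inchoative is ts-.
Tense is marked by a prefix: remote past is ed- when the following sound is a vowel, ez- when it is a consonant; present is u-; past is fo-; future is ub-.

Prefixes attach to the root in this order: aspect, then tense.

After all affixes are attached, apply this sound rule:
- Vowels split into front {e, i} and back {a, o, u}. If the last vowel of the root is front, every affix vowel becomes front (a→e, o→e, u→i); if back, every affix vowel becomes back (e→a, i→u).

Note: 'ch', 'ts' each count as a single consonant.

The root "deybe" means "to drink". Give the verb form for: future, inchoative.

Attach aspect inchoative ts- → tsdeybe.
Attach tense future ub- → ubtsdeybe.
Apply vowel harmony: ubtsdeybe → ibtsdeybe.

ibtsdeybe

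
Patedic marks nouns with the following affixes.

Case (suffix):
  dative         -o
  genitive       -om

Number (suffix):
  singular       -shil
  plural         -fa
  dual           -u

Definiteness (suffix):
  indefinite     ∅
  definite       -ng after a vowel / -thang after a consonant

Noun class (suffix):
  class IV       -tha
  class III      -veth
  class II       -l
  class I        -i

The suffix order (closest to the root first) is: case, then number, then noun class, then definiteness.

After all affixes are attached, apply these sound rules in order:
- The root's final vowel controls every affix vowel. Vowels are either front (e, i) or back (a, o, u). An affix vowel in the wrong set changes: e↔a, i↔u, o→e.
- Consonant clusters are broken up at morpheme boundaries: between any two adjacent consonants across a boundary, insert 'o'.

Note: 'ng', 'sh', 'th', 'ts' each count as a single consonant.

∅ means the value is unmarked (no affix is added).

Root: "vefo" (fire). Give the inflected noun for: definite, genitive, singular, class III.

vefoomoshulovathothang

Attach case genitive -om → vefoom.
Attach number singular -shil → vefoomshil.
Attach noun class class III -veth → vefoomshilveth.
Attach definiteness definite -thang (after consonant 'th') → vefoomshilveththang.
Apply vowel harmony: vefoomshilveththang → vefoomshulvaththang.
Apply epenthesis: vefoomshulvaththang → vefoomoshulovathothang.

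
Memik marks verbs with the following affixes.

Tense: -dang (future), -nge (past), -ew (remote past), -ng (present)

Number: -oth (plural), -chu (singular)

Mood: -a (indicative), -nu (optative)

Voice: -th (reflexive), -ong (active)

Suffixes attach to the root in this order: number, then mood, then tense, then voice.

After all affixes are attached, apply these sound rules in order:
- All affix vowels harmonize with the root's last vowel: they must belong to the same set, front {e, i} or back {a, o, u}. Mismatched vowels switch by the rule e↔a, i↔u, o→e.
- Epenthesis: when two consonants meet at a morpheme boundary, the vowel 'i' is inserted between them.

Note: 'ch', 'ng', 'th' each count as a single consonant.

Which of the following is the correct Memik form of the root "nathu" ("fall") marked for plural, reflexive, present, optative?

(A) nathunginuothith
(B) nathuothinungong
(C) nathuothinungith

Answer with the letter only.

C

Attach number plural -oth → nathuoth.
Attach mood optative -nu → nathuothnu.
Attach tense present -ng → nathuothnung.
Attach voice reflexive -th → nathuothnungth.
Vowel harmony: no change.
Apply epenthesis: nathuothnungth → nathuothinungith.
So the correct form is nathuothinungith, option (C).
(B) nathuothinungong is wrong: it uses active instead of reflexive for voice.
(A) nathunginuothith is wrong: it has the affixes in the wrong order.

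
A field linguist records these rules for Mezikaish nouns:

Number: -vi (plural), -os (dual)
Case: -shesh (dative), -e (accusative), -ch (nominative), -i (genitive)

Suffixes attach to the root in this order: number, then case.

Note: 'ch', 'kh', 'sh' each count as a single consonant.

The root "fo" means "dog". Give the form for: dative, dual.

foosshesh

Attach number dual -os → foos.
Attach case dative -shesh → foosshesh.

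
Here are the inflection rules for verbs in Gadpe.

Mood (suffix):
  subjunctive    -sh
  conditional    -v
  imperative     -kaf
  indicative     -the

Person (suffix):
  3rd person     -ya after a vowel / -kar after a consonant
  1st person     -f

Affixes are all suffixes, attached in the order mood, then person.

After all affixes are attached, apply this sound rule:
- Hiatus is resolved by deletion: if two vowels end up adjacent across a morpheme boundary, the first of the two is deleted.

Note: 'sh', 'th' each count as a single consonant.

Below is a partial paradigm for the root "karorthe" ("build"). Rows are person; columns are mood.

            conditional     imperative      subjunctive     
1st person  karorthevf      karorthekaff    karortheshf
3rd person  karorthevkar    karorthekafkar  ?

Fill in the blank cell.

karortheshkar

Attach mood subjunctive -sh → karorthesh.
Attach person 3rd person -kar (after consonant 'sh') → karortheshkar.
Vowel deletion: no change.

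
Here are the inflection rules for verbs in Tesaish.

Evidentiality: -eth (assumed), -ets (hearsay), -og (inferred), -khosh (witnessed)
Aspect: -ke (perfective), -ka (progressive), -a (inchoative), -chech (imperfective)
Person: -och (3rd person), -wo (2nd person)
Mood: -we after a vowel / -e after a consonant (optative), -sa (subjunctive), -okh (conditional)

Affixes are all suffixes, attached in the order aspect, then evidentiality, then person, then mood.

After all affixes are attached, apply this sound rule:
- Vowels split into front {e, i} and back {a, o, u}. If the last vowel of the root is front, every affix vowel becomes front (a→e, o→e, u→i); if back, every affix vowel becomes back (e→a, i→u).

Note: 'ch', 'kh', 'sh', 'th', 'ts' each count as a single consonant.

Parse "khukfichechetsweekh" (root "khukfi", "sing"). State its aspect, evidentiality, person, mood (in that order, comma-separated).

Segment: khukfi-chech-ets-wo-okh.
aspect: -chech → imperfective.
evidentiality: -ets → hearsay.
person: -wo → 2nd person.
mood: -okh → conditional.

imperfective, hearsay, 2nd person, conditional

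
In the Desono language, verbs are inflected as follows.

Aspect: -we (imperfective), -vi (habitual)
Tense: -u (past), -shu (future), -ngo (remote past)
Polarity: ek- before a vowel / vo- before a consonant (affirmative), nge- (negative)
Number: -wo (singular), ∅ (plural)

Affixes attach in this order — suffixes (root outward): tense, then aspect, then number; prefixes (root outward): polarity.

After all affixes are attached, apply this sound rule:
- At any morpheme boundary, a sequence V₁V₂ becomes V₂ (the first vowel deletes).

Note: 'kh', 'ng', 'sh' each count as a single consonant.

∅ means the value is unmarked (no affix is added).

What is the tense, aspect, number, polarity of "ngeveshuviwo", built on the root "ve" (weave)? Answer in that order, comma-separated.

future, habitual, singular, negative

Segment: nge-ve-shu-vi-wo.
tense: -shu → future.
aspect: -vi → habitual.
number: -wo → singular.
polarity: nge- → negative.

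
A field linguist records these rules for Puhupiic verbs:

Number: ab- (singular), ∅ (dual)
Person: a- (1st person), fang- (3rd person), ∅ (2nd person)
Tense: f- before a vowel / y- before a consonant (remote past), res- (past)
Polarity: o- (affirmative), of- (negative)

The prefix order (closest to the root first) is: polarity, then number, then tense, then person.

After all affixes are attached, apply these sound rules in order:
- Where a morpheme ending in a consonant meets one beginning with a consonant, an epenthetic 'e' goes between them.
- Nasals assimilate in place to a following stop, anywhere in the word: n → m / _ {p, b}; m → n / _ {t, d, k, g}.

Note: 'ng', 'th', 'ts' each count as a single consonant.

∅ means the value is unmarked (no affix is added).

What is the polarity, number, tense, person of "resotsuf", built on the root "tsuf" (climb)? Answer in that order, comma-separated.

affirmative, dual, past, 2nd person

Segment: res-o-tsuf.
polarity: o- → affirmative.
number: ∅ → dual.
tense: res- → past.
person: ∅ → 2nd person.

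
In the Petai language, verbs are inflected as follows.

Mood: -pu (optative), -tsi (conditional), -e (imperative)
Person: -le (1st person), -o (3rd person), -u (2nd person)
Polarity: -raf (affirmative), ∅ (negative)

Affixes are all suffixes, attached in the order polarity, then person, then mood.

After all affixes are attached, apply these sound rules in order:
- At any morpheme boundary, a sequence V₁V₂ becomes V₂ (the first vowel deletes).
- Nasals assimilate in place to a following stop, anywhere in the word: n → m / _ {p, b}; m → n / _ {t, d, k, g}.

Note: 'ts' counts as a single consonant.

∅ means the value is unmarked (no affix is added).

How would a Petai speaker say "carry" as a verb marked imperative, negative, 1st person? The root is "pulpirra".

polarity = negative: zero marking, form stays pulpirra.
Attach person 1st person -le → pulpirrale.
Attach mood imperative -e → pulpirralee.
Apply vowel deletion: pulpirralee → pulpirrale.
Nasal assimilation: no change.

pulpirrale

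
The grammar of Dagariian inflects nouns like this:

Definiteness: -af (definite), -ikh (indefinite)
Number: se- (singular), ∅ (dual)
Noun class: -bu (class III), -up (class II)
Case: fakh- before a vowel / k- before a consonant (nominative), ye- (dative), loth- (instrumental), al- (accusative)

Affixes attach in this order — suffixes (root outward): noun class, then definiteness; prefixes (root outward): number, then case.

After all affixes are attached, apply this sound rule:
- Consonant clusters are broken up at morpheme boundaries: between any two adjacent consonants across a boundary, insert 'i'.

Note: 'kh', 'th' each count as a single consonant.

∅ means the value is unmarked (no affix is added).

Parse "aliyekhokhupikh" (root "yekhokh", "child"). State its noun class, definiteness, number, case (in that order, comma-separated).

Segment: al-yekhokh-up-ikh.
noun class: -up → class II.
definiteness: -ikh → indefinite.
number: ∅ → dual.
case: al- → accusative.

class II, indefinite, dual, accusative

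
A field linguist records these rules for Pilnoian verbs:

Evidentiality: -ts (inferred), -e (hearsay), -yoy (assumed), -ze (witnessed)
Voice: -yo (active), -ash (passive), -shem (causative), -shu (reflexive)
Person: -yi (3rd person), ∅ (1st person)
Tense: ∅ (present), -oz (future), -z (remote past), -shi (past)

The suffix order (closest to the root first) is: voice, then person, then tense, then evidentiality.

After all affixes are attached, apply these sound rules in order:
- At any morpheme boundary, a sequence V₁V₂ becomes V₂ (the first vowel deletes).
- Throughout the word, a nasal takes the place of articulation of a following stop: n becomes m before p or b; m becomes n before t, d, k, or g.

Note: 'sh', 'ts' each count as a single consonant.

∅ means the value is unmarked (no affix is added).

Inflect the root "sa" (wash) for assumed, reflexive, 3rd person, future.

Attach voice reflexive -shu → sashu.
Attach person 3rd person -yi → sashuyi.
Attach tense future -oz → sashuyioz.
Attach evidentiality assumed -yoy → sashuyiozyoy.
Apply vowel deletion: sashuyiozyoy → sashuyozyoy.
Nasal assimilation: no change.

sashuyozyoy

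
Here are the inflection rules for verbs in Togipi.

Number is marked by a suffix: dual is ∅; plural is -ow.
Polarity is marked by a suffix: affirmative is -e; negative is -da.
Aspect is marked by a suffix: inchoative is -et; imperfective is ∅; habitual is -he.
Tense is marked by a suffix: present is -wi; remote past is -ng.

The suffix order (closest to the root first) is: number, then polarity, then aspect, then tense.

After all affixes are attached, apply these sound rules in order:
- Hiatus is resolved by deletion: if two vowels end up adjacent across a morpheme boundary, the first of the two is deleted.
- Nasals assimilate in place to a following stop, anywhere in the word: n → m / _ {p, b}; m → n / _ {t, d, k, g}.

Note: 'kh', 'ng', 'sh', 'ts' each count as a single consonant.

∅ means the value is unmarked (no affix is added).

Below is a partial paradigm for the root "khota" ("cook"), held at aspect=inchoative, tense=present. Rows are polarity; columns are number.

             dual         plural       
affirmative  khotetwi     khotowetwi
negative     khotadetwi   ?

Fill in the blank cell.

khotowdetwi

Attach number plural -ow → khotaow.
Attach polarity negative -da → khotaowda.
Attach aspect inchoative -et → khotaowdaet.
Attach tense present -wi → khotaowdaetwi.
Apply vowel deletion: khotaowdaetwi → khotowdetwi.
Nasal assimilation: no change.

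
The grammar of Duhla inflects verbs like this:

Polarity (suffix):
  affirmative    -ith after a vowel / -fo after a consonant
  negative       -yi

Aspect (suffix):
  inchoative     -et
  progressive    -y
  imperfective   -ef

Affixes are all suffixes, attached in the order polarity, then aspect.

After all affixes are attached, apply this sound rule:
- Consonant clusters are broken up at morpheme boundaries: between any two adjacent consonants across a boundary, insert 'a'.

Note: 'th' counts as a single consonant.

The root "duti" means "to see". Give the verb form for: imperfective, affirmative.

Attach polarity affirmative -ith (after vowel 'i') → dutiith.
Attach aspect imperfective -ef → dutiithef.
Epenthesis: no change.

dutiithef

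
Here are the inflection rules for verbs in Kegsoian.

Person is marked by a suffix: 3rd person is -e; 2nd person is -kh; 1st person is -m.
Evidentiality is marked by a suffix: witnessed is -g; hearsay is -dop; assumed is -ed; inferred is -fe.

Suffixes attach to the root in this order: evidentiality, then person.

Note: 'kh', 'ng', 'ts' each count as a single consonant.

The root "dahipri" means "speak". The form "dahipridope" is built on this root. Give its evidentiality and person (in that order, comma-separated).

hearsay, 3rd person

Segment: dahipri-dop-e.
evidentiality: -dop → hearsay.
person: -e → 3rd person.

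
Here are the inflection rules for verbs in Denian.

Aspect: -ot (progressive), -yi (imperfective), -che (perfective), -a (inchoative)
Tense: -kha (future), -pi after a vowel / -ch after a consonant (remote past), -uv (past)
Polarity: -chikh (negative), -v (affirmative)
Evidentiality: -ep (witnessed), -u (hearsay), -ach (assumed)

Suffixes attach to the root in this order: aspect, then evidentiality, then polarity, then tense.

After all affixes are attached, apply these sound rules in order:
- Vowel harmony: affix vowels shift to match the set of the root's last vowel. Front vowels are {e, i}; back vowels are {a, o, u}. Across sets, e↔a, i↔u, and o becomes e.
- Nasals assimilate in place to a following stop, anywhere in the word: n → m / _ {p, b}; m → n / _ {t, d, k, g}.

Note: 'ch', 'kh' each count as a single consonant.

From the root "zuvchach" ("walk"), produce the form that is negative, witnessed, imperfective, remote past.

Attach aspect imperfective -yi → zuvchachyi.
Attach evidentiality witnessed -ep → zuvchachyiep.
Attach polarity negative -chikh → zuvchachyiepchikh.
Attach tense remote past -ch (after consonant 'kh') → zuvchachyiepchikhch.
Apply vowel harmony: zuvchachyiepchikhch → zuvchachyuapchukhch.
Nasal assimilation: no change.

zuvchachyuapchukhch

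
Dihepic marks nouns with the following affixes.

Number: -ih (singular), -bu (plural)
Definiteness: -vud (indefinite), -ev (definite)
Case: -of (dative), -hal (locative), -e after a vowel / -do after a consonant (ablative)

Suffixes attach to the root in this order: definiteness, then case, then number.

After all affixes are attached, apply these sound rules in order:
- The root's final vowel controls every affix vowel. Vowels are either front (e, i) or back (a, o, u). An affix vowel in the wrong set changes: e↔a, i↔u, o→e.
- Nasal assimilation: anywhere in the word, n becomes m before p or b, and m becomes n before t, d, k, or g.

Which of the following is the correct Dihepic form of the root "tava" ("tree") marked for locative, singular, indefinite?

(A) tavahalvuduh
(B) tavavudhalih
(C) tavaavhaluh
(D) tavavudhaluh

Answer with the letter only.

D

Attach definiteness indefinite -vud → tavavud.
Attach case locative -hal → tavavudhal.
Attach number singular -ih → tavavudhalih.
Apply vowel harmony: tavavudhalih → tavavudhaluh.
Nasal assimilation: no change.
So the correct form is tavavudhaluh, option (D).
(B) tavavudhalih is wrong: it fails to apply the sound rule(s).
(C) tavaavhaluh is wrong: it uses definite instead of indefinite for definiteness.
(A) tavahalvuduh is wrong: it has the affixes in the wrong order.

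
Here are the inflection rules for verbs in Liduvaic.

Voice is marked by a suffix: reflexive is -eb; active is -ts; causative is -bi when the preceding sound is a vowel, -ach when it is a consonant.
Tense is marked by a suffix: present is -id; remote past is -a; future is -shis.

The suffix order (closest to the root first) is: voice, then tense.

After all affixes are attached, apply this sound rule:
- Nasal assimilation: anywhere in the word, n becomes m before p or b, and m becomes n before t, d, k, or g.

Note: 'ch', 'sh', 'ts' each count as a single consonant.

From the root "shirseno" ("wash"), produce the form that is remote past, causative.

Attach voice causative -bi (after vowel 'o') → shirsenobi.
Attach tense remote past -a → shirsenobia.
Nasal assimilation: no change.

shirsenobia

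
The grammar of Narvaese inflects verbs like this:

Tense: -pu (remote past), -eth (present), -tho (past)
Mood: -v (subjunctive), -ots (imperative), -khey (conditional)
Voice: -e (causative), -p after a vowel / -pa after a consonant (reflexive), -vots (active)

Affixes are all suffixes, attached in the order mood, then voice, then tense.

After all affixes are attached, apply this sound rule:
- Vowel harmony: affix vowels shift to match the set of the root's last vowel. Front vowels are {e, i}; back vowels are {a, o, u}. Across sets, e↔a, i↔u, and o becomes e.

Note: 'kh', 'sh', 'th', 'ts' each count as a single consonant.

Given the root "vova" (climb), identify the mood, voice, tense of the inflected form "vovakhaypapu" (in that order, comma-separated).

conditional, reflexive, remote past

Segment: vova-khey-pa-pu.
mood: -khey → conditional.
voice: -p/pa → reflexive.
tense: -pu → remote past.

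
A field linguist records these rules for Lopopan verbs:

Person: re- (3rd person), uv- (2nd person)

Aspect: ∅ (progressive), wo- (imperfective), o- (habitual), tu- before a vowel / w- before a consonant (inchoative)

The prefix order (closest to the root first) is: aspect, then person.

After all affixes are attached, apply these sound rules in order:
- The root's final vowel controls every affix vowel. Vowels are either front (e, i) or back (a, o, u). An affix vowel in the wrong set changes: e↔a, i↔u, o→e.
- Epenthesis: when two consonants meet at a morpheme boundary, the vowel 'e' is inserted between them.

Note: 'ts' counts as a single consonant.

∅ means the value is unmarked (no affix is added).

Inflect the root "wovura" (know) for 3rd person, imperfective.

rawowovura

Attach aspect imperfective wo- → wowovura.
Attach person 3rd person re- → rewowovura.
Apply vowel harmony: rewowovura → rawowovura.
Epenthesis: no change.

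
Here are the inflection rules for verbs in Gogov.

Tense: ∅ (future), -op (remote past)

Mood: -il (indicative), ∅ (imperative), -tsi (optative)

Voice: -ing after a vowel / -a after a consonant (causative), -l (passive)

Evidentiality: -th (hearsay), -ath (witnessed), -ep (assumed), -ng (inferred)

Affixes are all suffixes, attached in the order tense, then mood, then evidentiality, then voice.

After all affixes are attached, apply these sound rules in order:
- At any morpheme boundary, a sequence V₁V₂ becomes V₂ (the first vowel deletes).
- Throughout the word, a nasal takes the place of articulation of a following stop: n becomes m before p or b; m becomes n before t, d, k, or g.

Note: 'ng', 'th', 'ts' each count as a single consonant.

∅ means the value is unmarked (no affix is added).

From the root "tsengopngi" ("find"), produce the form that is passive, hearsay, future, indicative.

tsengopngilthl

tense = future: zero marking, form stays tsengopngi.
Attach mood indicative -il → tsengopngiil.
Attach evidentiality hearsay -th → tsengopngiilth.
Attach voice passive -l → tsengopngiilthl.
Apply vowel deletion: tsengopngiilthl → tsengopngilthl.
Nasal assimilation: no change.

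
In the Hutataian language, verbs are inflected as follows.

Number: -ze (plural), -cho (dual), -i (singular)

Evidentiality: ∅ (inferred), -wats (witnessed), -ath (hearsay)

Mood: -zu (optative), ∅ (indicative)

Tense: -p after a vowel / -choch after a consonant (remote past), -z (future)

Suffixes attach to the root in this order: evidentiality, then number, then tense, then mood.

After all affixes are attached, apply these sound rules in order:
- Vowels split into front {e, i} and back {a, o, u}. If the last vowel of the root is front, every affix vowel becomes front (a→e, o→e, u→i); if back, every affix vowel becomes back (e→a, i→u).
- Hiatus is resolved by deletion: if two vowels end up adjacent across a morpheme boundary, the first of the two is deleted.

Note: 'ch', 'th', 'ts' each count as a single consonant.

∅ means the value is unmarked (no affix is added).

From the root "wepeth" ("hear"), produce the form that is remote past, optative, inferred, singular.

wepethipzi

evidentiality = inferred: zero marking, form stays wepeth.
Attach number singular -i → wepethi.
Attach tense remote past -p (after vowel 'i') → wepethip.
Attach mood optative -zu → wepethipzu.
Apply vowel harmony: wepethipzu → wepethipzi.
Vowel deletion: no change.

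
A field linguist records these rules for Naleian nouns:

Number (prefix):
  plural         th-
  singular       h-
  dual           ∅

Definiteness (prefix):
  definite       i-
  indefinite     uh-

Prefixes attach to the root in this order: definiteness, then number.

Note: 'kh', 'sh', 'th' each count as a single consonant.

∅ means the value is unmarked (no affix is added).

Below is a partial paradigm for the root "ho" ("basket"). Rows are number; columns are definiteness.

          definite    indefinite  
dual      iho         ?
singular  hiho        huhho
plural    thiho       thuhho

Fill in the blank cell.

uhho

Attach definiteness indefinite uh- → uhho.
number = dual: zero marking, form stays uhho.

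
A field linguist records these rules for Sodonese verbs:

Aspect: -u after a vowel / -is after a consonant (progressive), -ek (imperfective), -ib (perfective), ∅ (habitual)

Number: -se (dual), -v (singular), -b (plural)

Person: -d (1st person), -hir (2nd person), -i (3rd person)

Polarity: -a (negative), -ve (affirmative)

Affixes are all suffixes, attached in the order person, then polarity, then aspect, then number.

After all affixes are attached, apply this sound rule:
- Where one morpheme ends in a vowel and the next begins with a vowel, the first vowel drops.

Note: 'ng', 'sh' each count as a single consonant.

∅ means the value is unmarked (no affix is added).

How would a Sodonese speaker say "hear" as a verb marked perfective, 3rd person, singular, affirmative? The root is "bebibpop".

Attach person 3rd person -i → bebibpopi.
Attach polarity affirmative -ve → bebibpopive.
Attach aspect perfective -ib → bebibpopiveib.
Attach number singular -v → bebibpopiveibv.
Apply vowel deletion: bebibpopiveibv → bebibpopivibv.

bebibpopivibv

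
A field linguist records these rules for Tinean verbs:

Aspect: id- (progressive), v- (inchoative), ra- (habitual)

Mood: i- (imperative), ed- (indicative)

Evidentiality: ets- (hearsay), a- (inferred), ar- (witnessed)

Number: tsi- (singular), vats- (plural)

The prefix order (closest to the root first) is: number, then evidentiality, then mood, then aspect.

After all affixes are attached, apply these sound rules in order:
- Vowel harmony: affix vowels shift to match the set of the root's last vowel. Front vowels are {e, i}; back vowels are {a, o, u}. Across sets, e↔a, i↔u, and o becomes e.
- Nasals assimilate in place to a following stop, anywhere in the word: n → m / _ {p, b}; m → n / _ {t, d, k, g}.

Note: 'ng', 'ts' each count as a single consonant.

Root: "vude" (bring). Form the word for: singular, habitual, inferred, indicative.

Attach number singular tsi- → tsivude.
Attach evidentiality inferred a- → atsivude.
Attach mood indicative ed- → edatsivude.
Attach aspect habitual ra- → raedatsivude.
Apply vowel harmony: raedatsivude → reedetsivude.
Nasal assimilation: no change.

reedetsivude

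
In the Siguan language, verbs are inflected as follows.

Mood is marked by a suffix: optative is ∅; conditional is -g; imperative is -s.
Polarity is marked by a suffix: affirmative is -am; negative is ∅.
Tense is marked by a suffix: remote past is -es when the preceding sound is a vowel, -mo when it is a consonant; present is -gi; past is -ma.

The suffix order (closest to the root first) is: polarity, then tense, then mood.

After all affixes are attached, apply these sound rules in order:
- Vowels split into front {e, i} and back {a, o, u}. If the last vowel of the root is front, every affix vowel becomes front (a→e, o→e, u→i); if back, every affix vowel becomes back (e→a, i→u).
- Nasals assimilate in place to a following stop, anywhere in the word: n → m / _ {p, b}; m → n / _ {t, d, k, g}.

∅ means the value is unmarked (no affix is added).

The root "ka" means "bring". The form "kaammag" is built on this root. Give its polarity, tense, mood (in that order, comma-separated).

Segment: ka-am-ma-g.
polarity: -am → affirmative.
tense: -ma → past.
mood: -g → conditional.

affirmative, past, conditional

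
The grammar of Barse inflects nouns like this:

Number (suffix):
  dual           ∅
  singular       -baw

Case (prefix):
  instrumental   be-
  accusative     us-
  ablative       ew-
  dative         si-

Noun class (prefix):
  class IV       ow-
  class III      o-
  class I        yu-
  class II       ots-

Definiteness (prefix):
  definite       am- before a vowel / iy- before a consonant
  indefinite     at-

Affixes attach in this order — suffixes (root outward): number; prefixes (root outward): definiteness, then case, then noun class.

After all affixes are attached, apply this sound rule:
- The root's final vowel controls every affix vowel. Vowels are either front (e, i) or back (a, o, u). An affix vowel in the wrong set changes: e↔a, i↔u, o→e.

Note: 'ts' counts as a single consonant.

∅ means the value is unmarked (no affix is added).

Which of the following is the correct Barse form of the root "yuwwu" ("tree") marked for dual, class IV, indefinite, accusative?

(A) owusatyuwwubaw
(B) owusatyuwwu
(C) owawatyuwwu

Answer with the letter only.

B

number = dual: zero marking, form stays yuwwu.
Attach definiteness indefinite at- → atyuwwu.
Attach case accusative us- → usatyuwwu.
Attach noun class class IV ow- → owusatyuwwu.
Vowel harmony: no change.
So the correct form is owusatyuwwu, option (B).
(C) owawatyuwwu is wrong: it uses ablative instead of accusative for case.
(A) owusatyuwwubaw is wrong: it uses singular instead of dual for number.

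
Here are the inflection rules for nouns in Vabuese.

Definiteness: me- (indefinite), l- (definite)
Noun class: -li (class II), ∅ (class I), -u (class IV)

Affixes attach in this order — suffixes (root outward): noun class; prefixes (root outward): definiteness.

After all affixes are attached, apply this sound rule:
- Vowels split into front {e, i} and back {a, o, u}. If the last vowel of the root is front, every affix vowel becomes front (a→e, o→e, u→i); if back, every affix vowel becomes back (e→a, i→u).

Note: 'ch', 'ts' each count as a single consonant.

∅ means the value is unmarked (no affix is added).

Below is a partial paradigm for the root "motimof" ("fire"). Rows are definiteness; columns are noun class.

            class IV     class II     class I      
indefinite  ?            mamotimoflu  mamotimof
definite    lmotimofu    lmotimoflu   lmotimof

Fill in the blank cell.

mamotimofu

Attach definiteness indefinite me- → memotimof.
Attach noun class class IV -u → memotimofu.
Apply vowel harmony: memotimofu → mamotimofu.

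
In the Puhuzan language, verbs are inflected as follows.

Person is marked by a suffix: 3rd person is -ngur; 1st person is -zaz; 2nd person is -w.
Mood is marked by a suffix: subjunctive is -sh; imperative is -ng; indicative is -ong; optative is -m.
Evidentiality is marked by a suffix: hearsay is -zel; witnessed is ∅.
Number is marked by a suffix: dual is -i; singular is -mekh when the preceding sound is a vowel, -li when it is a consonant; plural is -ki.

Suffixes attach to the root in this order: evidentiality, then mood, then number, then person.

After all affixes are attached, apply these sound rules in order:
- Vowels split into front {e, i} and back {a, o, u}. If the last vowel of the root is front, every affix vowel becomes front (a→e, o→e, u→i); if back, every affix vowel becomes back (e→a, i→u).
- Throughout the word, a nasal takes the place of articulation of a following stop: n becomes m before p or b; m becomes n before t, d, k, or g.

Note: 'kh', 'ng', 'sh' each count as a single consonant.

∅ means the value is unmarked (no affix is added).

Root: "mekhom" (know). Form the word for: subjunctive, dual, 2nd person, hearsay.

mekhomzalshuw

Attach evidentiality hearsay -zel → mekhomzel.
Attach mood subjunctive -sh → mekhomzelsh.
Attach number dual -i → mekhomzelshi.
Attach person 2nd person -w → mekhomzelshiw.
Apply vowel harmony: mekhomzelshiw → mekhomzalshuw.
Nasal assimilation: no change.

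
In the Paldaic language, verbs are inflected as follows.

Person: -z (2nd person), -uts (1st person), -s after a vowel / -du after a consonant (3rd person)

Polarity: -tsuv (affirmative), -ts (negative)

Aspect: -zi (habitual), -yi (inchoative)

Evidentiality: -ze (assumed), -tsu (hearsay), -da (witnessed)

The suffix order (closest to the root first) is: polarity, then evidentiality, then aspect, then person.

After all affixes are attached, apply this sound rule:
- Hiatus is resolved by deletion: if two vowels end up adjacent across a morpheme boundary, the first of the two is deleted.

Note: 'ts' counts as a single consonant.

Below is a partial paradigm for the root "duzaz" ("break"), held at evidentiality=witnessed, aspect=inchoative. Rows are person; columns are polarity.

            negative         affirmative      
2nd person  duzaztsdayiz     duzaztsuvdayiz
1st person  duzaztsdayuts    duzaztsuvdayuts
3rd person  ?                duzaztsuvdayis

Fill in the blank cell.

duzaztsdayis

Attach polarity negative -ts → duzazts.
Attach evidentiality witnessed -da → duzaztsda.
Attach aspect inchoative -yi → duzaztsdayi.
Attach person 3rd person -s (after vowel 'i') → duzaztsdayis.
Vowel deletion: no change.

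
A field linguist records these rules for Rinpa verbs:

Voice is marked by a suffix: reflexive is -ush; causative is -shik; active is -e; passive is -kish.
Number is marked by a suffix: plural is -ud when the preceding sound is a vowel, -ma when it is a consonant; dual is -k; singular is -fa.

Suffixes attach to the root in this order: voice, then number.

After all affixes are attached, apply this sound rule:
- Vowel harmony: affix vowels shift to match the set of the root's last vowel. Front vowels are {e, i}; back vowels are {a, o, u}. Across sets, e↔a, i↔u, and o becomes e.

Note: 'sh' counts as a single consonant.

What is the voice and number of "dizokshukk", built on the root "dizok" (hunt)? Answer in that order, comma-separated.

Segment: dizok-shik-k.
voice: -shik → causative.
number: -k → dual.

causative, dual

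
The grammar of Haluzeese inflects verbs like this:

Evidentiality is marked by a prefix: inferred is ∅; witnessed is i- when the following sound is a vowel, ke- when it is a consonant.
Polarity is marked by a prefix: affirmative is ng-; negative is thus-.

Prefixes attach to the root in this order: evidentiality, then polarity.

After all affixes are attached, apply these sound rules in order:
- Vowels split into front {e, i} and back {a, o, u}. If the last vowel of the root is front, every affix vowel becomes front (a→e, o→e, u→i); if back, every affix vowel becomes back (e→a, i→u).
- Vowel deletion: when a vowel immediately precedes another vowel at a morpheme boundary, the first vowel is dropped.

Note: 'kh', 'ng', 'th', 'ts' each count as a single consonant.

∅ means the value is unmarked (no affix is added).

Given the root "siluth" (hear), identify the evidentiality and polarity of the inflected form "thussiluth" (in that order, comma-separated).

inferred, negative

Segment: thus-siluth.
evidentiality: ∅ → inferred.
polarity: thus- → negative.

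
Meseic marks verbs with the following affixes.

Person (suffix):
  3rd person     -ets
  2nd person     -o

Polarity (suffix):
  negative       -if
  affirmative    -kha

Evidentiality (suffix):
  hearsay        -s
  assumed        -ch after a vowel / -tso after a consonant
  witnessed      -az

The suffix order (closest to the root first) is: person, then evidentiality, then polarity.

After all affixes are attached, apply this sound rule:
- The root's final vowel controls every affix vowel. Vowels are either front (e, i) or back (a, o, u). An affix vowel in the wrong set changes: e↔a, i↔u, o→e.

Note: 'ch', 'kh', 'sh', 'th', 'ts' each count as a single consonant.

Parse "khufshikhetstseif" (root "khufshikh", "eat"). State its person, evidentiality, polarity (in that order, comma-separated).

Segment: khufshikh-ets-tso-if.
person: -ets → 3rd person.
evidentiality: -ch/tso → assumed.
polarity: -if → negative.

3rd person, assumed, negative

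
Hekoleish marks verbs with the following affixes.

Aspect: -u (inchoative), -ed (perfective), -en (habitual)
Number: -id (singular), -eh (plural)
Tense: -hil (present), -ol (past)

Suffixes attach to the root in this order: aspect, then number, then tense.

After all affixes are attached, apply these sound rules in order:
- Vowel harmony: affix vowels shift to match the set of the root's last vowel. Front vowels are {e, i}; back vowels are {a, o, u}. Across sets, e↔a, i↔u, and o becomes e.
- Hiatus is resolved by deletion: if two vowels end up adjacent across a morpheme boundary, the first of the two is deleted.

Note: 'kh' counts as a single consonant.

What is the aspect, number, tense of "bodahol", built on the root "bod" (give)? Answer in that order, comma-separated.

inchoative, plural, past

Segment: bod-u-eh-ol.
aspect: -u → inchoative.
number: -eh → plural.
tense: -ol → past.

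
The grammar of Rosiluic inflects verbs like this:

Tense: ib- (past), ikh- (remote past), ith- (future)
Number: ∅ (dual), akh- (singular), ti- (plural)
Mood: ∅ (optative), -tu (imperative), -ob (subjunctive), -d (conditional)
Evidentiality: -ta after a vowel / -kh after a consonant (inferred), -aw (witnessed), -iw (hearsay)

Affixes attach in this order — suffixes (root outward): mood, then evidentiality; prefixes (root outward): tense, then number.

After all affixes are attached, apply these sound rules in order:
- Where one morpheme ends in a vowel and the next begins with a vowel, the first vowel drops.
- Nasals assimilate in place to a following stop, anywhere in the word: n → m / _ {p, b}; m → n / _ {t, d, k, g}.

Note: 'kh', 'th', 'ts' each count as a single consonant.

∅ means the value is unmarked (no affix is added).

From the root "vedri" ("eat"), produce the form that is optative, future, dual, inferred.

ithvedrita

Attach tense future ith- → ithvedri.
mood = optative: zero marking, form stays ithvedri.
Attach evidentiality inferred -ta (after vowel 'i') → ithvedrita.
number = dual: zero marking, form stays ithvedrita.
Vowel deletion: no change.
Nasal assimilation: no change.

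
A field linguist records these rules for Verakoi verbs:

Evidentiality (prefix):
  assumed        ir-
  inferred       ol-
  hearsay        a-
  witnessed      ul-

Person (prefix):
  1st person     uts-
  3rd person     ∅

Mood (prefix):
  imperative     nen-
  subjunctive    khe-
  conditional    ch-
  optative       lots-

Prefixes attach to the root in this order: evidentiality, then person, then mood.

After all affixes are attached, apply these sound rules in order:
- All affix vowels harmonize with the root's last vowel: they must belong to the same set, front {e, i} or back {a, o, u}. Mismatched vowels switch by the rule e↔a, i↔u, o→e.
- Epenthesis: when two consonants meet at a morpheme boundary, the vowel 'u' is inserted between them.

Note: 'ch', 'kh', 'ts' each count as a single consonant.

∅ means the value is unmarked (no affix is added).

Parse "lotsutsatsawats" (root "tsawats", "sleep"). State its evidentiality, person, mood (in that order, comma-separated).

hearsay, 1st person, optative

Segment: lots-uts-a-tsawats.
evidentiality: a- → hearsay.
person: uts- → 1st person.
mood: lots- → optative.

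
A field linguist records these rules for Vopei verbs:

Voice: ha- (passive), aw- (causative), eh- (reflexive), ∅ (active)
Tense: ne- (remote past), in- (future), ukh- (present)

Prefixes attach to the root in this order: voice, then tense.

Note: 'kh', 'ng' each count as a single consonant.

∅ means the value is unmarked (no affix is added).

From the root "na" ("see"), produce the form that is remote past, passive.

nehana

Attach voice passive ha- → hana.
Attach tense remote past ne- → nehana.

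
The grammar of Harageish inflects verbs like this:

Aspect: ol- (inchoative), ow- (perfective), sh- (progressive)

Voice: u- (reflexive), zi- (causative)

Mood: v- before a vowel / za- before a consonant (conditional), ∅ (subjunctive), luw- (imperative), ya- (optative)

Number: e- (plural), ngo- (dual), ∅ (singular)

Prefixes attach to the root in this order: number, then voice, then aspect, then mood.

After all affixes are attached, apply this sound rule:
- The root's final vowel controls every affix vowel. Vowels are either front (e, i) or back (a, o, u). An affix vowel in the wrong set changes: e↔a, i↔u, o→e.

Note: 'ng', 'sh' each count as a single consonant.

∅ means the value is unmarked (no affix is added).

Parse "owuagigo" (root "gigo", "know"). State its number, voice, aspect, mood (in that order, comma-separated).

Segment: ow-u-e-gigo.
number: e- → plural.
voice: u- → reflexive.
aspect: ow- → perfective.
mood: ∅ → subjunctive.

plural, reflexive, perfective, subjunctive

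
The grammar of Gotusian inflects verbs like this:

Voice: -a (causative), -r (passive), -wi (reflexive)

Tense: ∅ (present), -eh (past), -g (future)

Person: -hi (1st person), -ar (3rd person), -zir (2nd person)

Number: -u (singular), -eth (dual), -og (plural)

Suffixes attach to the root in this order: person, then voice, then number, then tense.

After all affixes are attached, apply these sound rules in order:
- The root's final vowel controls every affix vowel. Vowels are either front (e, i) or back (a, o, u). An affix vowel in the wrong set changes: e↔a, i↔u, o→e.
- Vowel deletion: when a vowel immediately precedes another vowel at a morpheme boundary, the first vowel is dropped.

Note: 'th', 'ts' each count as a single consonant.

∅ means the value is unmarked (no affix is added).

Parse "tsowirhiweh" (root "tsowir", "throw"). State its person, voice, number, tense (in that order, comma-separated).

Segment: tsowir-hi-wi-u-eh.
person: -hi → 1st person.
voice: -wi → reflexive.
number: -u → singular.
tense: -eh → past.

1st person, reflexive, singular, past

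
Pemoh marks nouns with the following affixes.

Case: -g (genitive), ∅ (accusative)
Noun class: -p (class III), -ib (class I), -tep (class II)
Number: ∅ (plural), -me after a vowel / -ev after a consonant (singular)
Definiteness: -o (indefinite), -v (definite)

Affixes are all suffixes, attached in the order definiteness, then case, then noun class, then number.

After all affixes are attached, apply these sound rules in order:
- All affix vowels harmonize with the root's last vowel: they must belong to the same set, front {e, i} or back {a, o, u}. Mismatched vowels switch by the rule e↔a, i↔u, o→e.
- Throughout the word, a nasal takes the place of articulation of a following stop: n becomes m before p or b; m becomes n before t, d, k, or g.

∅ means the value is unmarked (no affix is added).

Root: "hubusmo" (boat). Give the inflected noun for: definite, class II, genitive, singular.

hubusmovgtapav

Attach definiteness definite -v → hubusmov.
Attach case genitive -g → hubusmovg.
Attach noun class class II -tep → hubusmovgtep.
Attach number singular -ev (after consonant 'p') → hubusmovgtepev.
Apply vowel harmony: hubusmovgtepev → hubusmovgtapav.
Nasal assimilation: no change.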